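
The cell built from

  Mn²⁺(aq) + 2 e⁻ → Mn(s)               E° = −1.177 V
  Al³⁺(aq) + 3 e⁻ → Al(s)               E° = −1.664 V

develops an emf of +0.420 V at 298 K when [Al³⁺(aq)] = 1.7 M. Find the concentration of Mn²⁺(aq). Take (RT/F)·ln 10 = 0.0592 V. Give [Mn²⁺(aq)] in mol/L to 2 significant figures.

Mn²⁺/Mn is the cathode (higher E°); E°cell = −1.177 − (−1.664) = +0.487 V with n = 6.
Rearranging E = E° − (0.0592/n)·log Q gives log Q = 6(+0.487 − (+0.420))/0.0592 = 6.791.
The balanced reaction is 3 Mn²⁺(aq) + 2 Al(s) → 3 Mn(s) + 2 Al³⁺(aq), so Q = [Al³⁺(aq)]^2 / [Mn²⁺(aq)]^3.
Substituting the known concentrations and solving, log [Mn²⁺(aq)] = −2.110 and [Mn²⁺(aq)] = 0.0078 M.

0.0078 M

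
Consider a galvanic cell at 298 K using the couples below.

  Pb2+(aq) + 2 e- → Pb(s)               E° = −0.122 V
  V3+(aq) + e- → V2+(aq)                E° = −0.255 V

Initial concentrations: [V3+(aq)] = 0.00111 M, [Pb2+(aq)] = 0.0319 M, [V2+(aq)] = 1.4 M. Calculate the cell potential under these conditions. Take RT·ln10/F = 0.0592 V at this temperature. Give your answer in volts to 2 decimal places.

+0.27 V

Since E°(Pb²⁺/Pb) > E°(V³⁺/V²⁺), Pb²⁺/Pb serves as the cathode.
E°cell = E°cat − E°an = −0.122 − (−0.255) = +0.133 V; n = 2.
The balanced reaction is Pb2+(aq) + 2 V2+(aq) → Pb(s) + 2 V3+(aq), so Q = [V3+(aq)]^2 / ([Pb2+(aq)]·[V2+(aq)]^2) = 1.97×10^−5 and log Q = −4.705.
Applying E = E° − (RT ln10/nF)·log Q gives +0.133 − (0.0592/2)(−4.705) = +0.27 V.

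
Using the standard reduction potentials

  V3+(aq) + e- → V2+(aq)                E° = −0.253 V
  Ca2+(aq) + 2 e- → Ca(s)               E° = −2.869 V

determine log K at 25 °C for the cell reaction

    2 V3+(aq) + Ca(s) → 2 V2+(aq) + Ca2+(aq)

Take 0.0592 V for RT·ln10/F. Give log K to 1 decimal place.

log K = 88.4

The V³⁺/V²⁺ couple is reduced (cathode); E°cell = −0.253 − (−2.869) = +2.616 V with n = 2.
At equilibrium E = 0, so log K = nE°cell / 0.0592 = (2)(+2.616) / 0.0592 = 88.4.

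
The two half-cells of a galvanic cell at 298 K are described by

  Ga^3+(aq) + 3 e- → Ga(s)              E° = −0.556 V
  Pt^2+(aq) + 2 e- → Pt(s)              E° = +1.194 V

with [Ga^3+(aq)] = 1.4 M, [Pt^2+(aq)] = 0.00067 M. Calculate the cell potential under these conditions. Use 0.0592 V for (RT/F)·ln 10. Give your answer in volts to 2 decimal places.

Since E°(Pt²⁺/Pt) > E°(Ga³⁺/Ga), Pt²⁺/Pt serves as the cathode.
E°cell = +1.194 − (−0.556) = +1.750 V, with n = 6 electrons transferred.
For the overall reaction 3 Pt^2+(aq) + 2 Ga(s) → 3 Pt(s) + 2 Ga^3+(aq), Q = [Ga^3+(aq)]^2 / [Pt^2+(aq)]^3 = 6.52×10^9, giving log Q = 9.814.
By the Nernst equation, E = +1.750 − (0.0592/6)·(9.814) = +1.65 V.

+1.65 V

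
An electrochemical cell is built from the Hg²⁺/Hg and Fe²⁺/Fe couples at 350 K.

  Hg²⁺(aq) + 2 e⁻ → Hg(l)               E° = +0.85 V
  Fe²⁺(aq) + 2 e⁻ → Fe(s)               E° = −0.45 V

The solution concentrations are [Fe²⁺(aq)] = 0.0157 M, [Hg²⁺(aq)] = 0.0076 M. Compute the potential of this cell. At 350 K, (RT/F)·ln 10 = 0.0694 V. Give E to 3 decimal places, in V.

+1.289 V

Since E°(Hg²⁺/Hg) > E°(Fe²⁺/Fe), Hg²⁺/Hg serves as the cathode.
The standard potential is +0.85 − (−0.45) = +1.30 V and the balanced reaction transfers n = 2 electrons.
The balanced reaction is Hg²⁺(aq) + Fe(s) → Hg(l) + Fe²⁺(aq), so Q = [Fe²⁺(aq)] / [Hg²⁺(aq)] = 2.07 and log Q = 0.315.
Applying E = E° − (RT ln10/nF)·log Q gives +1.30 − (0.0694/2)(0.315) = +1.289 V.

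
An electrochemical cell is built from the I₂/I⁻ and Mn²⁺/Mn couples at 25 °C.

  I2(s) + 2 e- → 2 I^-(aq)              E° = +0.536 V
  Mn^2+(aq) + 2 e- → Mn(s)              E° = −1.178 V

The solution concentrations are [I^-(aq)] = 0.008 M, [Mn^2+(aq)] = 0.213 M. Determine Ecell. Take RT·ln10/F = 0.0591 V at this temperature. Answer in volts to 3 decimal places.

+1.858 V

I₂/I⁻ is reduced (cathode, E° = +0.536 V) and Mn²⁺/Mn is oxidized (anode).
E°cell = +0.536 − (−1.178) = +1.714 V, with n = 2 electrons transferred.
For the overall reaction I2(s) + Mn(s) → 2 I^-(aq) + Mn^2+(aq), Q = [I^-(aq)]^2·[Mn^2+(aq)] = 1.36×10^−5, giving log Q = −4.865.
Applying E = E° − (RT ln10/nF)·log Q gives +1.714 − (0.0591/2)(−4.865) = +1.858 V.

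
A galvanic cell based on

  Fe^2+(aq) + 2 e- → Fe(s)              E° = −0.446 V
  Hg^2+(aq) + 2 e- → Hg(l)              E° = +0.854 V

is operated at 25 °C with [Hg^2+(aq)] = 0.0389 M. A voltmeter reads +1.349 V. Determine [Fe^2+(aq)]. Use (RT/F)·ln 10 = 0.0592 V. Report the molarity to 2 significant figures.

0.00086 M

With Hg²⁺/Hg at the cathode and Fe²⁺/Fe at the anode, E°cell = +0.854 − (−0.446) = +1.300 V (n = 2).
Since E = E° − (0.0592/n)·log Q, log Q = n(E° − E)/0.0592 = −1.655.
The balanced reaction is Hg^2+(aq) + Fe(s) → Hg(l) + Fe^2+(aq), so Q = [Fe^2+(aq)] / [Hg^2+(aq)].
Isolating [Fe^2+(aq)] in Q = 10^{−1.655} yields log [Fe^2+(aq)] = −3.065, i.e. 0.00086 M.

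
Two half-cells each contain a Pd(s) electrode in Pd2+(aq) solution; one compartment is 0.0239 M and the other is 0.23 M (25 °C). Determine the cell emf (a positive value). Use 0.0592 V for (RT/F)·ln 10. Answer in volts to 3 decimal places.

For a concentration cell E°cell = 0, since both electrodes use the same couple.
The compartment with the higher Pd2+(aq) concentration (0.23 M) acts as the cathode; ions are reduced there and produced at the dilute (0.0239 M) anode.
With n = 2, Ecell = −(0.0592/2)·log([dilute]/[conc]) = −(0.0592/2)·log(0.0239/0.23) = +0.029 V.

0.029 V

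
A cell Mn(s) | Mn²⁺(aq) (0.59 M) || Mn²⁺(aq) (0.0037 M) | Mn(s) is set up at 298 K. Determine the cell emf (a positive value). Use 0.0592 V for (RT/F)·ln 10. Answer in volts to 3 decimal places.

0.065 V

For a concentration cell E°cell = 0, since both electrodes use the same couple.
The compartment with the higher Mn²⁺(aq) concentration (0.59 M) acts as the cathode; ions are reduced there and produced at the dilute (0.0037 M) anode.
With n = 2, Ecell = −(0.0592/2)·log([dilute]/[conc]) = −(0.0592/2)·log(0.0037/0.59) = +0.065 V.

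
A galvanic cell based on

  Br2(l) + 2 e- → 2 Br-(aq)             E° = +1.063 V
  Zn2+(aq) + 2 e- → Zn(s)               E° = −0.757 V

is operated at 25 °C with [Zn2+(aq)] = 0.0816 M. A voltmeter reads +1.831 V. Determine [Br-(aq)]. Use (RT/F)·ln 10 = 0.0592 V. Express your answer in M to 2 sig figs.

2.3 M

The Br₂/Br⁻ couple has the larger reduction potential, so it is the cathode: E°cell = +1.063 − (−0.757) = +1.820 V and n = 2.
From the Nernst equation, log Q = n(E° − E)/0.0592 = 2·(+1.820 − (+1.831))/0.0592 = −0.372.
Balancing electrons gives Br2(l) + Zn(s) → 2 Br-(aq) + Zn2+(aq); thus Q = [Br-(aq)]^2·[Zn2+(aq)].
Isolating [Br-(aq)] in Q = 10^{−0.372} yields log [Br-(aq)] = 0.358, i.e. 2.3 M.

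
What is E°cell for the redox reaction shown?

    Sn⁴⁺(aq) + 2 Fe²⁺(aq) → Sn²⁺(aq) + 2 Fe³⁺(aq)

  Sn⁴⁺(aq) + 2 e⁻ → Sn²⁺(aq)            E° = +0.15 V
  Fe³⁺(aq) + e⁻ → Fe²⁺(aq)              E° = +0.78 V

In the reaction as written, Sn⁴⁺(aq) is reduced (cathode) and Fe³⁺(aq) is produced by oxidation at the anode.
E°cell = E°(cathode) − E°(anode) = +0.15 − (+0.78) = −0.63 V.
The negative E°cell means the reaction is non-spontaneous in the direction written.

−0.63 V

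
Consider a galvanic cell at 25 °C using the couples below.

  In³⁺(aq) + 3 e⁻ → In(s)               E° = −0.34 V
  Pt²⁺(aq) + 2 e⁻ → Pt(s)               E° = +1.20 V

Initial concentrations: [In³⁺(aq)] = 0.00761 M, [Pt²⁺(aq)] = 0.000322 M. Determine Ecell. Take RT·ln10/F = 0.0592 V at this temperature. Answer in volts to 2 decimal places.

+1.48 V

Since E°(Pt²⁺/Pt) > E°(In³⁺/In), Pt²⁺/Pt serves as the cathode.
E°cell = E°cat − E°an = +1.20 − (−0.34) = +1.54 V; n = 6.
Balancing gives 3 Pt²⁺(aq) + 2 In(s) → 3 Pt(s) + 2 In³⁺(aq); hence Q = [In³⁺(aq)]^2 / [Pt²⁺(aq)]^3 = 1.73×10^6 (log Q = 6.239).
E = E° − (0.0592/n)·log Q = +1.54 − (0.0592/6)(6.239) = +1.48 V.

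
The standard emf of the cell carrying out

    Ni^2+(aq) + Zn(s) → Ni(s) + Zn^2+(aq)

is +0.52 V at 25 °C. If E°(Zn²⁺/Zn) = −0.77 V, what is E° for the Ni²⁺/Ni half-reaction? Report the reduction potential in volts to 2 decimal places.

−0.25 V

In the reaction as written the Ni²⁺/Ni couple is reduced (cathode) and Zn²⁺/Zn is oxidized (anode), so E°cell = E°(Ni²⁺/Ni) − E°(Zn²⁺/Zn).
E°(Ni²⁺/Ni) = E°cell + E°(anode) = +0.52 + (−0.77) = −0.25 V.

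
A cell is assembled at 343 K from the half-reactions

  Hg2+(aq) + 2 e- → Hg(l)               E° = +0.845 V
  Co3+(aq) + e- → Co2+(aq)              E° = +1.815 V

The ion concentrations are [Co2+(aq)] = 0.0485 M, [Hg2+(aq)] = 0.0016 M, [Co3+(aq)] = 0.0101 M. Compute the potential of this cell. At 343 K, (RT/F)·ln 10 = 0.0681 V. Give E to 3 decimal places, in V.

The Co³⁺/Co²⁺ couple has the more positive E°, so it is the cathode; Hg²⁺/Hg is the anode.
E°cell = +1.815 − (+0.845) = +0.970 V, with n = 2 electrons transferred.
For the overall reaction 2 Co3+(aq) + Hg(l) → 2 Co2+(aq) + Hg2+(aq), Q = ([Co2+(aq)]^2·[Hg2+(aq)]) / [Co3+(aq)]^2 = 0.0369, giving log Q = −1.433.
Applying E = E° − (RT ln10/nF)·log Q gives +0.970 − (0.0681/2)(−1.433) = +1.019 V.

+1.019 V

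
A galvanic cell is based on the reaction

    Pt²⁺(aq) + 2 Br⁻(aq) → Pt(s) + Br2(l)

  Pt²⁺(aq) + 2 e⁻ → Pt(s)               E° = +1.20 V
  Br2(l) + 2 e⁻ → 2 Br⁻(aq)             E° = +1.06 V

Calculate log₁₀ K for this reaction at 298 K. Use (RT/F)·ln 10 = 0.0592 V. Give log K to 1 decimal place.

log K = 4.7

The Pt²⁺/Pt couple is reduced (cathode); E°cell = +1.20 − (+1.06) = +0.14 V with n = 2.
At equilibrium E = 0, so log K = nE°cell / 0.0592 = (2)(+0.14) / 0.0592 = 4.7.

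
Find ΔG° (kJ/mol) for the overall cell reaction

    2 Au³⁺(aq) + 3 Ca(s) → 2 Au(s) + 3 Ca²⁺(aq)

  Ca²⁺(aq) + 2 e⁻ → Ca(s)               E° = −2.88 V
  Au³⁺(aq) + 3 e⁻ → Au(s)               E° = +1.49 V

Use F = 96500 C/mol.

In the reaction as written Au³⁺(aq) is reduced, so the Au³⁺/Au couple is the cathode and Ca²⁺/Ca is the anode.
E°cell = +1.49 − (−2.88) = +4.37 V; balancing electrons gives n = 6.
ΔG° = −nFE°cell = −(6)(96500)(+4.37) J/mol = −2530 kJ/mol.

−2530 kJ/mol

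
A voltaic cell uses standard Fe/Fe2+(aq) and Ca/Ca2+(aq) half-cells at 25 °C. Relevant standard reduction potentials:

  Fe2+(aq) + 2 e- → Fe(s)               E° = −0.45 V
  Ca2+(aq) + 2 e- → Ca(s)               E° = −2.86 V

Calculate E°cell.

The Fe²⁺/Fe couple has the higher E°, so Fe ion is reduced (cathode) and Ca is oxidized (anode).
E°cell = E°(cathode) − E°(anode) = −0.45 − (−2.86) = +2.41 V.

+2.41 V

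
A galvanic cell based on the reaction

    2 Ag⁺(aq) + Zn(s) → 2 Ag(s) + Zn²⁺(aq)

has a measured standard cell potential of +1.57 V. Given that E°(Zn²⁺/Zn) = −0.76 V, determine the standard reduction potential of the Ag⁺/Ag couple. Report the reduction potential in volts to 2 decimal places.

+0.81 V

In the reaction as written the Ag⁺/Ag couple is reduced (cathode) and Zn²⁺/Zn is oxidized (anode), so E°cell = E°(Ag⁺/Ag) − E°(Zn²⁺/Zn).
E°(Ag⁺/Ag) = E°cell + E°(anode) = +1.57 + (−0.76) = +0.81 V.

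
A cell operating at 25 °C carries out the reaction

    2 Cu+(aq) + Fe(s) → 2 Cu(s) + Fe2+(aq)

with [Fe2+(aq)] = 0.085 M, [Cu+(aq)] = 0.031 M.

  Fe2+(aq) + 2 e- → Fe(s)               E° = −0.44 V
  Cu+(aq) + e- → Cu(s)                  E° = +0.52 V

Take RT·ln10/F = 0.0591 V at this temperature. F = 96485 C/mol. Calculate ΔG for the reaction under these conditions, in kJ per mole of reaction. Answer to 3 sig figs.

−174 kJ/mol

E°cell = +0.52 − (−0.44) = +0.96 V; the balanced reaction transfers n = 2 electrons.
Here Q = [Fe2+(aq)] / [Cu+(aq)]^2 = 88.4 (log Q = 1.947), giving E = +0.96 − (0.0591/2)·(1.947) = +0.9025 V.
Finally ΔG = −nFE = −(2)(96485 C/mol)(+0.9025 V) = −174 kJ/mol.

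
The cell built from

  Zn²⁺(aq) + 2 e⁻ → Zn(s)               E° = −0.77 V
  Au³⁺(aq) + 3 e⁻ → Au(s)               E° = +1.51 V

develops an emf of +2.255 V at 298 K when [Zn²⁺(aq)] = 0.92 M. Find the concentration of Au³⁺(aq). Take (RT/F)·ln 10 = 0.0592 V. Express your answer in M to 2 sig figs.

With Au³⁺/Au at the cathode and Zn²⁺/Zn at the anode, E°cell = +1.51 − (−0.77) = +2.28 V (n = 6).
From the Nernst equation, log Q = n(E° − E)/0.0592 = 6·(+2.28 − (+2.255))/0.0592 = 2.534.
Balancing electrons gives 2 Au³⁺(aq) + 3 Zn(s) → 2 Au(s) + 3 Zn²⁺(aq); thus Q = [Zn²⁺(aq)]^3 / [Au³⁺(aq)]^2.
Isolating [Au³⁺(aq)] in Q = 10^{2.534} yields log [Au³⁺(aq)] = −1.321, i.e. 0.048 M.

0.048 M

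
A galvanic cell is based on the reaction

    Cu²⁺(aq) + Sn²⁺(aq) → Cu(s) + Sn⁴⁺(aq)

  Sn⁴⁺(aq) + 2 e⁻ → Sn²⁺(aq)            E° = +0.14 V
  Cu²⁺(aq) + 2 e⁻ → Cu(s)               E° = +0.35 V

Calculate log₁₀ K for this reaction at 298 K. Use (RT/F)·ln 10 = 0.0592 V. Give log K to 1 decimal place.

log K = 7.1

The Cu²⁺/Cu couple is reduced (cathode); E°cell = +0.35 − (+0.14) = +0.21 V with n = 2.
At equilibrium E = 0, so log K = nE°cell / 0.0592 = (2)(+0.21) / 0.0592 = 7.1.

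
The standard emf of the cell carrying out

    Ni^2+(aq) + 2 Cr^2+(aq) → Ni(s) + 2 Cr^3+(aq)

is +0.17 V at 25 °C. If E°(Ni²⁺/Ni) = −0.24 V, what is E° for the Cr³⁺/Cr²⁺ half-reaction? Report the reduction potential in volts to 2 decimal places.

−0.41 V

In the reaction as written the Ni²⁺/Ni couple is reduced (cathode) and Cr³⁺/Cr²⁺ is oxidized (anode), so E°cell = E°(Ni²⁺/Ni) − E°(Cr³⁺/Cr²⁺).
E°(Cr³⁺/Cr²⁺) = E°(cathode) − E°cell = −0.24 − (+0.17) = −0.41 V.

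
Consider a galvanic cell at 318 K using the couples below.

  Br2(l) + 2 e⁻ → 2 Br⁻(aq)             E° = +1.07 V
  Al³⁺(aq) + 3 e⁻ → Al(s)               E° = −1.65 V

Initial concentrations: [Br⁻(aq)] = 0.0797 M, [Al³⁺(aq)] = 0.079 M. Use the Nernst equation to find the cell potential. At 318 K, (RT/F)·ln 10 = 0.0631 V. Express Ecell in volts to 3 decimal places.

+2.813 V

The Br₂/Br⁻ couple has the more positive E°, so it is the cathode; Al³⁺/Al is the anode.
E°cell = E°cat − E°an = +1.07 − (−1.65) = +2.72 V; n = 6.
The balanced reaction is 3 Br2(l) + 2 Al(s) → 6 Br⁻(aq) + 2 Al³⁺(aq), so Q = [Br⁻(aq)]^6·[Al³⁺(aq)]^2 = 1.6×10^−9 and log Q = −8.796.
By the Nernst equation, E = +2.72 − (0.0631/6)·(−8.796) = +2.813 V.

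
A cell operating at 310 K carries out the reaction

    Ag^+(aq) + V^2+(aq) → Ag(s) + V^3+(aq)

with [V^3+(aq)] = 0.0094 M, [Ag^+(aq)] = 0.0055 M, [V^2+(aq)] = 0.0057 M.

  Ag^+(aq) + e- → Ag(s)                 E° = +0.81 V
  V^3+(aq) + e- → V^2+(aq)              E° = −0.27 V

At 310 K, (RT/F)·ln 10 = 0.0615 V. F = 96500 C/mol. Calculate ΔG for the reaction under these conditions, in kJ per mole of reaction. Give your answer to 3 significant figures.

−89.5 kJ/mol

E°cell = +0.81 − (−0.27) = +1.08 V; the balanced reaction transfers n = 1 electron.
Q = [V^3+(aq)] / ([Ag^+(aq)]·[V^2+(aq)]) = 300, so log Q = 2.477 and E = +1.08 − (0.0615/1)(2.477) = +0.9277 V.
Then ΔG = −nFE = −1 × 96500 × +0.9277 J/mol = −89.5 kJ/mol.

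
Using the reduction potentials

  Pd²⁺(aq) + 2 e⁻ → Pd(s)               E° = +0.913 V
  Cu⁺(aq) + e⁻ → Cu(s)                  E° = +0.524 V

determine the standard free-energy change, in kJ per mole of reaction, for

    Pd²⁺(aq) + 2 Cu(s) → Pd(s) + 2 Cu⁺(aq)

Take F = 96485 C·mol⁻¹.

In the reaction as written Pd²⁺(aq) is reduced, so the Pd²⁺/Pd couple is the cathode and Cu⁺/Cu is the anode.
E°cell = +0.913 − (+0.524) = +0.389 V; balancing electrons gives n = 2.
ΔG° = −nFE°cell = −(2)(96485)(+0.389) J/mol = −75.1 kJ/mol.

−75.1 kJ/mol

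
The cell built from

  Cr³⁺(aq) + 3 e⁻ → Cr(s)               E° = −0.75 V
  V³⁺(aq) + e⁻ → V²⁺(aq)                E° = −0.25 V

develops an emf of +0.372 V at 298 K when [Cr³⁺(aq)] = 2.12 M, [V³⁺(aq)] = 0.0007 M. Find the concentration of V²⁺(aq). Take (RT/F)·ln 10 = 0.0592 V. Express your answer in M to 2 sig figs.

0.079 M

V³⁺/V²⁺ is the cathode (higher E°); E°cell = −0.25 − (−0.75) = +0.50 V with n = 3.
From the Nernst equation, log Q = n(E° − E)/0.0592 = 3·(+0.50 − (+0.372))/0.0592 = 6.486.
Balancing electrons gives 3 V³⁺(aq) + Cr(s) → 3 V²⁺(aq) + Cr³⁺(aq); thus Q = ([V²⁺(aq)]^3·[Cr³⁺(aq)]) / [V³⁺(aq)]^3.
Isolating [V²⁺(aq)] in Q = 10^{6.486} yields log [V²⁺(aq)] = −1.102, i.e. 0.079 M.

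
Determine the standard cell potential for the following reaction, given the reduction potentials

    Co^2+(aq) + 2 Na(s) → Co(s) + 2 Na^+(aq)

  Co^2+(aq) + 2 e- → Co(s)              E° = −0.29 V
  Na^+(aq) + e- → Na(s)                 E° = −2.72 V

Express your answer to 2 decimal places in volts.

In the reaction as written, Co^2+(aq) is reduced (cathode) and Na^+(aq) is produced by oxidation at the anode.
E°cell = E°(cathode) − E°(anode) = −0.29 − (−2.72) = +2.43 V.

+2.43 V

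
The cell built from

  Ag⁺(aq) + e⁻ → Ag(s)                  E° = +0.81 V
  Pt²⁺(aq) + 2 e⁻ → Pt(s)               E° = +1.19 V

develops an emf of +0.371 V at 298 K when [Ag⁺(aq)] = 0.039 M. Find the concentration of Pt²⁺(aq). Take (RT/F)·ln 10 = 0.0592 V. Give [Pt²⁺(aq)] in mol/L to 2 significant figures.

The Pt²⁺/Pt couple has the larger reduction potential, so it is the cathode: E°cell = +1.19 − (+0.81) = +0.38 V and n = 2.
Since E = E° − (0.0592/n)·log Q, log Q = n(E° − E)/0.0592 = 0.304.
For Pt²⁺(aq) + 2 Ag(s) → Pt(s) + 2 Ag⁺(aq), the reaction quotient is Q = [Ag⁺(aq)]^2 / [Pt²⁺(aq)].
Substituting the known concentrations and solving, log [Pt²⁺(aq)] = −3.122 and [Pt²⁺(aq)] = 0.00076 M.

0.00076 M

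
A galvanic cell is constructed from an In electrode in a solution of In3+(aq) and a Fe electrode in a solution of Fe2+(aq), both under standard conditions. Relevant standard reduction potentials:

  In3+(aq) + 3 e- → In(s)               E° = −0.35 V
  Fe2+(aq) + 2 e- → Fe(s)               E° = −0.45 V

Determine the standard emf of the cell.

Of the two couples in this cell, the one with the more positive reduction potential is reduced at the cathode: here that is In³⁺/In (−0.35 V); Fe²⁺/Fe (−0.45 V) is the anode.
E°cell = E°(cathode) − E°(anode) = −0.35 − (−0.45) = +0.10 V.

+0.10 V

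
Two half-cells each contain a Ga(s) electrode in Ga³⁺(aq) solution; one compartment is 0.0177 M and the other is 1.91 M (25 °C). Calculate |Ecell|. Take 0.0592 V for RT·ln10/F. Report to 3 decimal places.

0.040 V

For a concentration cell E°cell = 0, since both electrodes use the same couple.
The compartment with the higher Ga³⁺(aq) concentration (1.91 M) acts as the cathode; ions are reduced there and produced at the dilute (0.0177 M) anode.
With n = 3, Ecell = −(0.0592/3)·log([dilute]/[conc]) = −(0.0592/3)·log(0.0177/1.91) = +0.040 V.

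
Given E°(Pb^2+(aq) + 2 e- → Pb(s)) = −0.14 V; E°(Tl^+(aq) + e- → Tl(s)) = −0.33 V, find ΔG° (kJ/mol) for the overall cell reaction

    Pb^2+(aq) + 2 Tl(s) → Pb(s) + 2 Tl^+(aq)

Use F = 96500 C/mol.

−36.7 kJ/mol

In the reaction as written Pb^2+(aq) is reduced, so the Pb²⁺/Pb couple is the cathode and Tl⁺/Tl is the anode.
E°cell = −0.14 − (−0.33) = +0.19 V; balancing electrons gives n = 2.
ΔG° = −nFE°cell = −(2)(96500)(+0.19) J/mol = −36.7 kJ/mol.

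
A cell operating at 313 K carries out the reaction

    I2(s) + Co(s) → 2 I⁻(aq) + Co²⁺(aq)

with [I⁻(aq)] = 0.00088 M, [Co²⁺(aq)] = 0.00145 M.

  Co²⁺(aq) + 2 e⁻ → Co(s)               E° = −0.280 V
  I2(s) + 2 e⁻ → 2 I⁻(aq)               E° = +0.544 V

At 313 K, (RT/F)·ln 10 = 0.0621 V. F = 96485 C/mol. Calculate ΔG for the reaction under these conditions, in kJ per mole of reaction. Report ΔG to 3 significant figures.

The standard cell potential is +0.544 − (−0.280) = +0.824 V, with n = 2 electrons in the balanced equation.
Here Q = [I⁻(aq)]^2·[Co²⁺(aq)] = 1.12×10^−9 (log Q = −8.950), giving E = +0.824 − (0.0621/2)·(−8.950) = +1.1019 V.
Then ΔG = −nFE = −2 × 96485 × +1.1019 J/mol = −213 kJ/mol.

−213 kJ/mol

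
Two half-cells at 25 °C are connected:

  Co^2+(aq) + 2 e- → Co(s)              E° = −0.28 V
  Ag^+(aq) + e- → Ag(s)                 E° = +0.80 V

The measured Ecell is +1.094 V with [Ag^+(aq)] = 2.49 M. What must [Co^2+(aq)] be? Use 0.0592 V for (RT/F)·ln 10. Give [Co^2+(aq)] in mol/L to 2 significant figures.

With Ag⁺/Ag at the cathode and Co²⁺/Co at the anode, E°cell = +0.80 − (−0.28) = +1.08 V (n = 2).
Rearranging E = E° − (0.0592/n)·log Q gives log Q = 2(+1.08 − (+1.094))/0.0592 = −0.473.
For 2 Ag^+(aq) + Co(s) → 2 Ag(s) + Co^2+(aq), the reaction quotient is Q = [Co^2+(aq)] / [Ag^+(aq)]^2.
Isolating [Co^2+(aq)] in Q = 10^{−0.473} yields log [Co^2+(aq)] = 0.319, i.e. 2.1 M.

2.1 M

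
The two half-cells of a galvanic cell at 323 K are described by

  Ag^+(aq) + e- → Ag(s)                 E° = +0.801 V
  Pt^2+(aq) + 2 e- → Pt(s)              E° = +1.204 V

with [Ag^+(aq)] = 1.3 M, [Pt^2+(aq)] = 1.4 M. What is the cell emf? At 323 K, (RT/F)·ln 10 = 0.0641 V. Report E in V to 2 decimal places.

Since E°(Pt²⁺/Pt) > E°(Ag⁺/Ag), Pt²⁺/Pt serves as the cathode.
E°cell = E°cat − E°an = +1.204 − (+0.801) = +0.403 V; n = 2.
For the overall reaction Pt^2+(aq) + 2 Ag(s) → Pt(s) + 2 Ag^+(aq), Q = [Ag^+(aq)]^2 / [Pt^2+(aq)] = 1.21, giving log Q = 0.082.
Applying E = E° − (RT ln10/nF)·log Q gives +0.403 − (0.0641/2)(0.082) = +0.40 V.

+0.40 V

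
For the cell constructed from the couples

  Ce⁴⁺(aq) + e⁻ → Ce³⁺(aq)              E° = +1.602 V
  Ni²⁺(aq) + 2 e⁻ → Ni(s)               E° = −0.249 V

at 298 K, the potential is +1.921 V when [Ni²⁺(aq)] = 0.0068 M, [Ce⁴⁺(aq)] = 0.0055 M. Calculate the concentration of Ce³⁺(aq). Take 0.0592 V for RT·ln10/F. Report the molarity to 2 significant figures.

0.0044 M

The Ce⁴⁺/Ce³⁺ couple has the larger reduction potential, so it is the cathode: E°cell = +1.602 − (−0.249) = +1.851 V and n = 2.
Rearranging E = E° − (0.0592/n)·log Q gives log Q = 2(+1.851 − (+1.921))/0.0592 = −2.365.
For 2 Ce⁴⁺(aq) + Ni(s) → 2 Ce³⁺(aq) + Ni²⁺(aq), the reaction quotient is Q = ([Ce³⁺(aq)]^2·[Ni²⁺(aq)]) / [Ce⁴⁺(aq)]^2.
Solving for the unknown gives log [Ce³⁺(aq)] = −2.358, so [Ce³⁺(aq)] ≈ 0.0044 M.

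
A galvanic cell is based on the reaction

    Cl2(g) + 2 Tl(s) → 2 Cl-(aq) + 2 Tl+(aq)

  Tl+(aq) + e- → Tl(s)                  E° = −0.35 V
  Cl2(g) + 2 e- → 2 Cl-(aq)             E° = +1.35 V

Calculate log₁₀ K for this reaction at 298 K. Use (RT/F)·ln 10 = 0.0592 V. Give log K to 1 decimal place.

The Cl₂/Cl⁻ couple is reduced (cathode); E°cell = +1.35 − (−0.35) = +1.70 V with n = 2.
At equilibrium E = 0, so log K = nE°cell / 0.0592 = (2)(+1.70) / 0.0592 = 57.4.

log K = 57.4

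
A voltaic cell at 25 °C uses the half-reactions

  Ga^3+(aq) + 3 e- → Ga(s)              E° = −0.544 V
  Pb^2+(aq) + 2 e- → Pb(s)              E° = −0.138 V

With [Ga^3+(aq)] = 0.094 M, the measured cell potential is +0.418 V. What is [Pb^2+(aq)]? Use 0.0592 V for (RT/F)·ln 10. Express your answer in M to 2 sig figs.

Pb²⁺/Pb is the cathode (higher E°); E°cell = −0.138 − (−0.544) = +0.406 V with n = 6.
Rearranging E = E° − (0.0592/n)·log Q gives log Q = 6(+0.406 − (+0.418))/0.0592 = −1.216.
For 3 Pb^2+(aq) + 2 Ga(s) → 3 Pb(s) + 2 Ga^3+(aq), the reaction quotient is Q = [Ga^3+(aq)]^2 / [Pb^2+(aq)]^3.
Solving for the unknown gives log [Pb^2+(aq)] = −0.279, so [Pb^2+(aq)] ≈ 0.53 M.

0.53 M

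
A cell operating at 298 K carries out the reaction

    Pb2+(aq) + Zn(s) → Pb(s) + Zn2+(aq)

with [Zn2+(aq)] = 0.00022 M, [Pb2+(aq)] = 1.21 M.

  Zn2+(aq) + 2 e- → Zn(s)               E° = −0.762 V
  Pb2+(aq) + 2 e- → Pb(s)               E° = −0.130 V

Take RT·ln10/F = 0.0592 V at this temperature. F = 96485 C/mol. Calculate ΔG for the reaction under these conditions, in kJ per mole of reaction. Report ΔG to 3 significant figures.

E°cell = −0.130 − (−0.762) = +0.632 V; the balanced reaction transfers n = 2 electrons.
Q = [Zn2+(aq)] / [Pb2+(aq)] = 0.000182, so log Q = −3.740 and E = +0.632 − (0.0592/2)(−3.740) = +0.7427 V.
Then ΔG = −nFE = −2 × 96485 × +0.7427 J/mol = −143 kJ/mol.

−143 kJ/mol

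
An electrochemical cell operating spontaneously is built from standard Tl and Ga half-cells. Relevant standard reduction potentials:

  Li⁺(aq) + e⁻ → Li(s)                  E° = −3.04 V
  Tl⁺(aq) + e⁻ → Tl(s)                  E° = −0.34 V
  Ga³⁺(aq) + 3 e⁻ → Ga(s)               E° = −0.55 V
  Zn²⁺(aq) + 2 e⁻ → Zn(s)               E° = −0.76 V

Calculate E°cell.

Of the two couples in this cell, the one with the more positive reduction potential is reduced at the cathode: here that is Tl⁺/Tl (−0.34 V); Ga³⁺/Ga (−0.55 V) is the anode.
E°cell = E°(cathode) − E°(anode) = −0.34 − (−0.55) = +0.21 V.

+0.21 V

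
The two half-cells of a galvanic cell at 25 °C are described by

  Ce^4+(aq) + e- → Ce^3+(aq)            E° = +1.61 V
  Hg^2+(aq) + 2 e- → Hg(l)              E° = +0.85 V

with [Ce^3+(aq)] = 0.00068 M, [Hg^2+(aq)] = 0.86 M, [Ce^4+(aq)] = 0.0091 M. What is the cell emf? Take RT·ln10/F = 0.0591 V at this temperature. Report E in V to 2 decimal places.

+0.83 V

Since E°(Ce⁴⁺/Ce³⁺) > E°(Hg²⁺/Hg), Ce⁴⁺/Ce³⁺ serves as the cathode.
The standard potential is +1.61 − (+0.85) = +0.76 V and the balanced reaction transfers n = 2 electrons.
For the overall reaction 2 Ce^4+(aq) + Hg(l) → 2 Ce^3+(aq) + Hg^2+(aq), Q = ([Ce^3+(aq)]^2·[Hg^2+(aq)]) / [Ce^4+(aq)]^2 = 0.0048, giving log Q = −2.319.
By the Nernst equation, E = +0.76 − (0.0591/2)·(−2.319) = +0.83 V.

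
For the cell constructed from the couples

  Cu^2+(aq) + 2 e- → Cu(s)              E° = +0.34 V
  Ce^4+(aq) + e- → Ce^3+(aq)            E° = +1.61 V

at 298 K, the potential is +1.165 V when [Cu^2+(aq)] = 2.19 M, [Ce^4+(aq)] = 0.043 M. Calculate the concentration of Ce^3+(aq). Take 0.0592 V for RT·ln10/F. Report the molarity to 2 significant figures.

1.7 M

Ce⁴⁺/Ce³⁺ is the cathode (higher E°); E°cell = +1.61 − (+0.34) = +1.27 V with n = 2.
From the Nernst equation, log Q = n(E° − E)/0.0592 = 2·(+1.27 − (+1.165))/0.0592 = 3.547.
Balancing electrons gives 2 Ce^4+(aq) + Cu(s) → 2 Ce^3+(aq) + Cu^2+(aq); thus Q = ([Ce^3+(aq)]^2·[Cu^2+(aq)]) / [Ce^4+(aq)]^2.
Solving for the unknown gives log [Ce^3+(aq)] = 0.237, so [Ce^3+(aq)] ≈ 1.7 M.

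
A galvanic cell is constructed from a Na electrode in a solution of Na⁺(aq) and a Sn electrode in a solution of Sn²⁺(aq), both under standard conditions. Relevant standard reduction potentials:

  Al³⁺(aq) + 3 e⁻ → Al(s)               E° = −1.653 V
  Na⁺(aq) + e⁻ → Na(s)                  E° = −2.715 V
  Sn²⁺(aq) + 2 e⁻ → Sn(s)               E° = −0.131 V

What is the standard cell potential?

The Sn²⁺/Sn couple has the higher E°, so Sn ion is reduced (cathode) and Na is oxidized (anode).
E°cell = E°(cathode) − E°(anode) = −0.131 − (−2.715) = +2.584 V.

+2.584 V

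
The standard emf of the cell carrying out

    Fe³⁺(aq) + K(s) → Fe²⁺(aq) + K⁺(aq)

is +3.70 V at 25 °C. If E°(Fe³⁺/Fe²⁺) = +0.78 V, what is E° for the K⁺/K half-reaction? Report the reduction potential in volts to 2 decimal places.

−2.92 V

In the reaction as written the Fe³⁺/Fe²⁺ couple is reduced (cathode) and K⁺/K is oxidized (anode), so E°cell = E°(Fe³⁺/Fe²⁺) − E°(K⁺/K).
E°(K⁺/K) = E°(cathode) − E°cell = +0.78 − (+3.70) = −2.92 V.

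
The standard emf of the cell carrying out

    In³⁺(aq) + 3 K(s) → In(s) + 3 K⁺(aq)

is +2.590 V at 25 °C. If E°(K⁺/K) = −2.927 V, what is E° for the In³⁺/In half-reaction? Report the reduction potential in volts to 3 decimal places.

In the reaction as written the In³⁺/In couple is reduced (cathode) and K⁺/K is oxidized (anode), so E°cell = E°(In³⁺/In) − E°(K⁺/K).
E°(In³⁺/In) = E°cell + E°(anode) = +2.590 + (−2.927) = −0.337 V.

−0.337 V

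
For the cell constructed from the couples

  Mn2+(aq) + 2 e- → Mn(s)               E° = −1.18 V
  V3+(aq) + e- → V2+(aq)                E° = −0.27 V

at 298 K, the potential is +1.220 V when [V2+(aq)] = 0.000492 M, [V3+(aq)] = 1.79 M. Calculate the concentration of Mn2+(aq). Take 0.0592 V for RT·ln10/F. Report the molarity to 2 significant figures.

0.00045 M

With V³⁺/V²⁺ at the cathode and Mn²⁺/Mn at the anode, E°cell = −0.27 − (−1.18) = +0.91 V (n = 2).
Since E = E° − (0.0592/n)·log Q, log Q = n(E° − E)/0.0592 = −10.473.
The balanced reaction is 2 V3+(aq) + Mn(s) → 2 V2+(aq) + Mn2+(aq), so Q = ([V2+(aq)]^2·[Mn2+(aq)]) / [V3+(aq)]^2.
Isolating [Mn2+(aq)] in Q = 10^{−10.473} yields log [Mn2+(aq)] = −3.351, i.e. 0.00045 M.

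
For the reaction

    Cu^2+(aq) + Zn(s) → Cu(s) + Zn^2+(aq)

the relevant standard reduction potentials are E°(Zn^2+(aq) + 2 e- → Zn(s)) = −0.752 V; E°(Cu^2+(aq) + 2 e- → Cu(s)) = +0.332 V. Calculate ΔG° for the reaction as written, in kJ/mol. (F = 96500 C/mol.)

In the reaction as written Cu^2+(aq) is reduced, so the Cu²⁺/Cu couple is the cathode and Zn²⁺/Zn is the anode.
E°cell = +0.332 − (−0.752) = +1.084 V; balancing electrons gives n = 2.
ΔG° = −nFE°cell = −(2)(96500)(+1.084) J/mol = −209 kJ/mol.

−209 kJ/mol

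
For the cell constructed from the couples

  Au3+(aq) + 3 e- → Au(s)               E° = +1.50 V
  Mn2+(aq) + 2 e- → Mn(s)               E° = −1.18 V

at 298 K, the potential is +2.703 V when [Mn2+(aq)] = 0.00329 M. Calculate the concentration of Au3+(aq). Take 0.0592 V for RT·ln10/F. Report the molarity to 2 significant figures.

0.0028 M

The Au³⁺/Au couple has the larger reduction potential, so it is the cathode: E°cell = +1.50 − (−1.18) = +2.68 V and n = 6.
Since E = E° − (0.0592/n)·log Q, log Q = n(E° − E)/0.0592 = −2.331.
For 2 Au3+(aq) + 3 Mn(s) → 2 Au(s) + 3 Mn2+(aq), the reaction quotient is Q = [Mn2+(aq)]^3 / [Au3+(aq)]^2.
Isolating [Au3+(aq)] in Q = 10^{−2.331} yields log [Au3+(aq)] = −2.559, i.e. 0.0028 M.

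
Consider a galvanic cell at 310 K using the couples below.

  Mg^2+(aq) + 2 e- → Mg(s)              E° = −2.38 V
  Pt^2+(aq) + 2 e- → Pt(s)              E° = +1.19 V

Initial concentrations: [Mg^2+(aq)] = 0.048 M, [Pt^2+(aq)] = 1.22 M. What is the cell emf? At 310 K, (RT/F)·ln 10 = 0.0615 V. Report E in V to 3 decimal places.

Pt²⁺/Pt is reduced (cathode, E° = +1.19 V) and Mg²⁺/Mg is oxidized (anode).
The standard potential is +1.19 − (−2.38) = +3.57 V and the balanced reaction transfers n = 2 electrons.
The balanced reaction is Pt^2+(aq) + Mg(s) → Pt(s) + Mg^2+(aq), so Q = [Mg^2+(aq)] / [Pt^2+(aq)] = 0.0393 and log Q = −1.405.
Applying E = E° − (RT ln10/nF)·log Q gives +3.57 − (0.0615/2)(−1.405) = +3.613 V.

+3.613 V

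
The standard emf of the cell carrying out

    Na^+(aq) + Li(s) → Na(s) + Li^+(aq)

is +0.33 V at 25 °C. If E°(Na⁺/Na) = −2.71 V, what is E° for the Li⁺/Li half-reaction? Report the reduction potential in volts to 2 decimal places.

In the reaction as written the Na⁺/Na couple is reduced (cathode) and Li⁺/Li is oxidized (anode), so E°cell = E°(Na⁺/Na) − E°(Li⁺/Li).
E°(Li⁺/Li) = E°(cathode) − E°cell = −2.71 − (+0.33) = −3.04 V.

−3.04 V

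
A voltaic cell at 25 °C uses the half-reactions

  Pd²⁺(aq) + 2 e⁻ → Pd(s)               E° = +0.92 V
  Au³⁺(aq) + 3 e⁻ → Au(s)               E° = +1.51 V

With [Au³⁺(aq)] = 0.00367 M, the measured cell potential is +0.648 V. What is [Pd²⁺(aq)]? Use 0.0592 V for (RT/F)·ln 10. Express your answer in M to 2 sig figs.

0.00026 M

With Au³⁺/Au at the cathode and Pd²⁺/Pd at the anode, E°cell = +1.51 − (+0.92) = +0.59 V (n = 6).
Rearranging E = E° − (0.0592/n)·log Q gives log Q = 6(+0.59 − (+0.648))/0.0592 = −5.878.
For 2 Au³⁺(aq) + 3 Pd(s) → 2 Au(s) + 3 Pd²⁺(aq), the reaction quotient is Q = [Pd²⁺(aq)]^3 / [Au³⁺(aq)]^2.
Isolating [Pd²⁺(aq)] in Q = 10^{−5.878} yields log [Pd²⁺(aq)] = −3.583, i.e. 0.00026 M.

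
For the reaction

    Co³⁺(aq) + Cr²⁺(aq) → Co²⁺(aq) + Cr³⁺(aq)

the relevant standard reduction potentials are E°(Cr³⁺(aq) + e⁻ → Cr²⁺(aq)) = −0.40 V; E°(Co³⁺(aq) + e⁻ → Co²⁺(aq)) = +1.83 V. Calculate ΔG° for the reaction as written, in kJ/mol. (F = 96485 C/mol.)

In the reaction as written Co³⁺(aq) is reduced, so the Co³⁺/Co²⁺ couple is the cathode and Cr³⁺/Cr²⁺ is the anode.
E°cell = +1.83 − (−0.40) = +2.23 V; balancing electrons gives n = 1.
ΔG° = −nFE°cell = −(1)(96485)(+2.23) J/mol = −215 kJ/mol.

−215 kJ/mol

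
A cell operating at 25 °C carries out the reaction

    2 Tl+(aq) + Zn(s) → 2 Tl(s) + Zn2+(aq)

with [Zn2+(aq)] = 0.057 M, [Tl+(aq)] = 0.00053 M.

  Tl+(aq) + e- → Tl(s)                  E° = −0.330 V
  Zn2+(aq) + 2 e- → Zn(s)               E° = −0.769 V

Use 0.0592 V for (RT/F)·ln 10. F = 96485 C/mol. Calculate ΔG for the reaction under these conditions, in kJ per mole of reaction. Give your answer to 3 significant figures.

−54.4 kJ/mol

With Tl⁺/Tl reduced at the cathode, E°cell = −0.330 − (−0.769) = +0.439 V and n = 2.
The reaction quotient is [Zn2+(aq)] / [Tl+(aq)]^2 = 2.03×10^5; by Nernst, E = +0.439 − (0.0592/2)(5.307) = +0.2819 V.
ΔG = −nFE = −(2)(96485)(+0.2819) J/mol = −54.4 kJ/mol.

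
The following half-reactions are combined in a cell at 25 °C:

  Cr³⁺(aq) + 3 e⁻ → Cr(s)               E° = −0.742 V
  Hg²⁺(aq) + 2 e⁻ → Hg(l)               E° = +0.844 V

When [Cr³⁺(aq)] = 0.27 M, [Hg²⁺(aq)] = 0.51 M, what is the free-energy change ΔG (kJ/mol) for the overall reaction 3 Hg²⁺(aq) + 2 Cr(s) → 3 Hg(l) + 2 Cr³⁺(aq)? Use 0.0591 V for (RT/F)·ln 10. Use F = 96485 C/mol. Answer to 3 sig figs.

The standard cell potential is +0.844 − (−0.742) = +1.586 V, with n = 6 electrons in the balanced equation.
Q = [Cr³⁺(aq)]^2 / [Hg²⁺(aq)]^3 = 0.55, so log Q = −0.260 and E = +1.586 − (0.0591/6)(−0.260) = +1.5886 V.
Then ΔG = −nFE = −6 × 96485 × +1.5886 J/mol = −920 kJ/mol.

−920 kJ/mol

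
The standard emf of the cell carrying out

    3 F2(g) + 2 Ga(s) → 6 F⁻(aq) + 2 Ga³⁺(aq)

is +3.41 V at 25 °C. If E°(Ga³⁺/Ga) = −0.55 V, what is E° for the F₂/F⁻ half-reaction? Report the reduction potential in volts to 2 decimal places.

In the reaction as written the F₂/F⁻ couple is reduced (cathode) and Ga³⁺/Ga is oxidized (anode), so E°cell = E°(F₂/F⁻) − E°(Ga³⁺/Ga).
E°(F₂/F⁻) = E°cell + E°(anode) = +3.41 + (−0.55) = +2.86 V.

+2.86 V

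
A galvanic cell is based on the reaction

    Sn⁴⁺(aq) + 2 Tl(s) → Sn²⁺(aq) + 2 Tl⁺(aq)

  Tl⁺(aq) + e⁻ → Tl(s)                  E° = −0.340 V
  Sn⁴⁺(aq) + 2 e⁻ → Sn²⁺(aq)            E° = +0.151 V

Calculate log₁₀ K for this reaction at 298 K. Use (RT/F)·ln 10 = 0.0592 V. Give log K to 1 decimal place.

log K = 16.6

The Sn⁴⁺/Sn²⁺ couple is reduced (cathode); E°cell = +0.151 − (−0.340) = +0.491 V with n = 2.
At equilibrium E = 0, so log K = nE°cell / 0.0592 = (2)(+0.491) / 0.0592 = 16.6.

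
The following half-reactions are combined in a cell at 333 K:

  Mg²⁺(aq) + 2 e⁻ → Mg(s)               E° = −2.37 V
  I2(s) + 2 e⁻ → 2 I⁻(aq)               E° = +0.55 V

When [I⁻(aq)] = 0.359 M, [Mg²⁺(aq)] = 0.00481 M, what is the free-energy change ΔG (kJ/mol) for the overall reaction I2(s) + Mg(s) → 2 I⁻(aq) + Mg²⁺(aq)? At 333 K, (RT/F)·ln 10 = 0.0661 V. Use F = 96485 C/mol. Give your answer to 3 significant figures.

−584 kJ/mol

The standard cell potential is +0.55 − (−2.37) = +2.92 V, with n = 2 electrons in the balanced equation.
Q = [I⁻(aq)]^2·[Mg²⁺(aq)] = 0.00062, so log Q = −3.208 and E = +2.92 − (0.0661/2)(−3.208) = +3.0260 V.
ΔG = −nFE = −(2)(96485)(+3.0260) J/mol = −584 kJ/mol.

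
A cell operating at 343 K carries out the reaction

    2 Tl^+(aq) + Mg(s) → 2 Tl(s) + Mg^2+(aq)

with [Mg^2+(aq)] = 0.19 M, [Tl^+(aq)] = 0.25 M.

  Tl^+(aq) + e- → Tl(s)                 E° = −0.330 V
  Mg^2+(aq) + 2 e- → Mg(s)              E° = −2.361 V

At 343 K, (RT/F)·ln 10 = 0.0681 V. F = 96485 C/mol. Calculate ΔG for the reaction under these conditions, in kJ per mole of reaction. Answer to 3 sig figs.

−389 kJ/mol

The standard cell potential is −0.330 − (−2.361) = +2.031 V, with n = 2 electrons in the balanced equation.
The reaction quotient is [Mg^2+(aq)] / [Tl^+(aq)]^2 = 3.04; by Nernst, E = +2.031 − (0.0681/2)(0.483) = +2.0146 V.
Finally ΔG = −nFE = −(2)(96485 C/mol)(+2.0146 V) = −389 kJ/mol.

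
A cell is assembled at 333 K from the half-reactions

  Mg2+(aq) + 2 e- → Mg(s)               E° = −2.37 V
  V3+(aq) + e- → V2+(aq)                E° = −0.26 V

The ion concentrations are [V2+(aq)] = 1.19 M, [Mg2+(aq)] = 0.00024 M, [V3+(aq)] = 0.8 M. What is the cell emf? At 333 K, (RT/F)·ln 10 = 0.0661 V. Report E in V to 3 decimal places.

Since E°(V³⁺/V²⁺) > E°(Mg²⁺/Mg), V³⁺/V²⁺ serves as the cathode.
The standard potential is −0.26 − (−2.37) = +2.11 V and the balanced reaction transfers n = 2 electrons.
Balancing gives 2 V3+(aq) + Mg(s) → 2 V2+(aq) + Mg2+(aq); hence Q = ([V2+(aq)]^2·[Mg2+(aq)]) / [V3+(aq)]^2 = 0.000531 (log Q = −3.275).
Applying E = E° − (RT ln10/nF)·log Q gives +2.11 − (0.0661/2)(−3.275) = +2.218 V.

+2.218 V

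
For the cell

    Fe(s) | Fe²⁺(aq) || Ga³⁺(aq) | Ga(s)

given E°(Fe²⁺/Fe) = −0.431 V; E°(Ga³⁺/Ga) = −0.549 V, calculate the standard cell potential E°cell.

By convention the left-hand electrode in cell notation is the anode (oxidation) and the right-hand electrode is the cathode (reduction).
E°cell = E°(right) − E°(left) = −0.549 − (−0.431) = −0.118 V.
The negative sign shows that, as written, the cell would require an external voltage to drive the reaction.

−0.118 V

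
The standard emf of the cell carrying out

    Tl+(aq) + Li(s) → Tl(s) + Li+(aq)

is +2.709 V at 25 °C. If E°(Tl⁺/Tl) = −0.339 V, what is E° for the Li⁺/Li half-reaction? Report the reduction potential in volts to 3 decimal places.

−3.048 V

In the reaction as written the Tl⁺/Tl couple is reduced (cathode) and Li⁺/Li is oxidized (anode), so E°cell = E°(Tl⁺/Tl) − E°(Li⁺/Li).
E°(Li⁺/Li) = E°(cathode) − E°cell = −0.339 − (+2.709) = −3.048 V.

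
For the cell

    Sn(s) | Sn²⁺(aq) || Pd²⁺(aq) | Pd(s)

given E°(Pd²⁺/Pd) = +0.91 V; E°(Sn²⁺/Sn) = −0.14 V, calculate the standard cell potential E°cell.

+1.05 V

By convention the left-hand electrode in cell notation is the anode (oxidation) and the right-hand electrode is the cathode (reduction).
E°cell = E°(right) − E°(left) = +0.91 − (−0.14) = +1.05 V.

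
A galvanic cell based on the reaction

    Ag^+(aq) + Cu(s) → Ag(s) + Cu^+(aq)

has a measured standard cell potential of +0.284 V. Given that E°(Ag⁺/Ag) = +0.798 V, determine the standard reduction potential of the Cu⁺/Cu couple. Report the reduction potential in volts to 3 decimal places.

In the reaction as written the Ag⁺/Ag couple is reduced (cathode) and Cu⁺/Cu is oxidized (anode), so E°cell = E°(Ag⁺/Ag) − E°(Cu⁺/Cu).
E°(Cu⁺/Cu) = E°(cathode) − E°cell = +0.798 − (+0.284) = +0.514 V.

+0.514 V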